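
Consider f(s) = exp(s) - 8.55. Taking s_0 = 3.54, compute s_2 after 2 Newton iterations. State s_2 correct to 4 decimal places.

2.3142

f'(s) = exp(s)
s_0 = 3.540000: f = 25.916919, f' = 34.466919 → s_1 = 3.540000 - (25.916919)/(34.466919) = 2.788064
s_1 = 2.788064: f = 7.699529, f' = 16.249529 → s_2 = 2.788064 - (7.699529)/(16.249529) = 2.314233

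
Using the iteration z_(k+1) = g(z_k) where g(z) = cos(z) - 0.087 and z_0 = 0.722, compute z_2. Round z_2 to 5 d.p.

0.70085

z_1 = g(0.722000) = 0.663485
z_2 = g(0.663485) = 0.700850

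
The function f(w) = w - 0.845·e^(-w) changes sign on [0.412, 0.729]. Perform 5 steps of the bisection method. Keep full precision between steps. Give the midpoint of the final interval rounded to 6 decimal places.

0.506109

f(0.412000) = -0.147664, f(0.729000) = 0.321379 (opposite signs)
step 1: m = 0.570500, f(m) = 0.092870 > 0 → root in [0.412000, 0.570500]
step 2: m = 0.491250, f(m) = -0.025773 < 0 → root in [0.491250, 0.570500]
step 3: m = 0.530875, f(m) = 0.033939 > 0 → root in [0.491250, 0.530875]
step 4: m = 0.511062, f(m) = 0.004183 > 0 → root in [0.491250, 0.511062]
step 5: m = 0.501156, f(m) = -0.010770 < 0 → root in [0.501156, 0.511062]
Midpoint of [0.501156, 0.511062] = 0.506109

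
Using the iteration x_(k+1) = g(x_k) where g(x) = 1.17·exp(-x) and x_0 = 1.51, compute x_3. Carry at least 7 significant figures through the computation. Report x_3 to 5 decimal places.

x_1 = g(1.510000) = 0.258465
x_2 = g(0.258465) = 0.903516
x_3 = g(0.903516) = 0.474017

0.47402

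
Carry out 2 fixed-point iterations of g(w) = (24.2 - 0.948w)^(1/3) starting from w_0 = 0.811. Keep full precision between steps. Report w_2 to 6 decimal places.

w_1 = g(0.811000) = 2.861528
w_2 = g(2.861528) = 2.780100

2.780100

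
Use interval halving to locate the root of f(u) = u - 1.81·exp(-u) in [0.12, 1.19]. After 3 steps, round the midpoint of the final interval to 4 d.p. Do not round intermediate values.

0.8556

f(0.120000) = -1.485326, f(1.190000) = 0.639360 (opposite signs)
step 1: m = 0.655000, f(m) = -0.285190 < 0 → root in [0.655000, 1.190000]
step 2: m = 0.922500, f(m) = 0.202982 > 0 → root in [0.655000, 0.922500]
step 3: m = 0.788750, f(m) = -0.033737 < 0 → root in [0.788750, 0.922500]
Midpoint of [0.788750, 0.922500] = 0.855625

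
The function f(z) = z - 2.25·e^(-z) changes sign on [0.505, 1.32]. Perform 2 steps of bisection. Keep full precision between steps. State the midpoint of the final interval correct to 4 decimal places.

f(0.505000) = -0.852888, f(1.320000) = 0.718946 (opposite signs)
step 1: m = 0.912500, f(m) = 0.009082 > 0 → root in [0.505000, 0.912500]
step 2: m = 0.708750, f(m) = -0.398833 < 0 → root in [0.708750, 0.912500]
Midpoint of [0.708750, 0.912500] = 0.810625

0.8106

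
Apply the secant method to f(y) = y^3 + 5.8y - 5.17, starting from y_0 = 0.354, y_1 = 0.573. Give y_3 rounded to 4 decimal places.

0.8004

f(y_0) = -3.072438, f(y_1) = -1.658467
y_2 = 0.573000 - (-1.658467)·(0.573000 - 0.354000)/(-1.658467 - (-3.072438)) = 0.829868; f(y_2) = 0.214752
y_3 = 0.829868 - (0.214752)·(0.829868 - 0.573000)/(0.214752 - (-1.658467)) = 0.800420; f(y_3) = -0.014756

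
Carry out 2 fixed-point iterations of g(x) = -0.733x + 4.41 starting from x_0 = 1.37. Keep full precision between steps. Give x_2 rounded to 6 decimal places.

x_1 = g(1.370000) = 3.405790
x_2 = g(3.405790) = 1.913556

1.913556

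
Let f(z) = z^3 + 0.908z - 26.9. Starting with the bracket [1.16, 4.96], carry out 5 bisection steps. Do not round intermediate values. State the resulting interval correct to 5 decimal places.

f(1.160000) = -24.285824, f(4.960000) = 99.627616 (opposite signs)
step 1: m = 3.060000, f(m) = 4.531096 > 0 → root in [1.160000, 3.060000]
step 2: m = 2.110000, f(m) = -15.590189 < 0 → root in [2.110000, 3.060000]
step 3: m = 2.585000, f(m) = -7.279268 < 0 → root in [2.585000, 3.060000]
step 4: m = 2.822500, f(m) = -1.851706 < 0 → root in [2.822500, 3.060000]
step 5: m = 2.941250, f(m) = 1.215266 > 0 → root in [2.822500, 2.941250]

[2.82250, 2.94125]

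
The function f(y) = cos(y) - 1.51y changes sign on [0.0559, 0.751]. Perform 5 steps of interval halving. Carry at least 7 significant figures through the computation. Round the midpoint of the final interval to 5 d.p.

f(0.055900) = 0.914029, f(0.751000) = -0.403003 (opposite signs)
step 1: m = 0.403450, f(m) = 0.310503 > 0 → root in [0.403450, 0.751000]
step 2: m = 0.577225, f(m) = -0.033630 < 0 → root in [0.403450, 0.577225]
step 3: m = 0.490337, f(m) = 0.141764 > 0 → root in [0.490337, 0.577225]
step 4: m = 0.533781, f(m) = 0.054880 > 0 → root in [0.533781, 0.577225]
step 5: m = 0.555503, f(m) = 0.010825 > 0 → root in [0.555503, 0.577225]
Midpoint of [0.555503, 0.577225] = 0.566364

0.56636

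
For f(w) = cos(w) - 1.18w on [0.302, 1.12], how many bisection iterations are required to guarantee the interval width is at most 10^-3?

Initial width b − a = 1.12 − 0.302 = 0.818000.
After n steps the width is (b−a)/2^n; need (b−a)/2^n ≤ 10^-3.
So n ≥ log₂(0.818000/10^-3) = log₂(818.0000) ≈ 9.6760.
Hence n = 10.

10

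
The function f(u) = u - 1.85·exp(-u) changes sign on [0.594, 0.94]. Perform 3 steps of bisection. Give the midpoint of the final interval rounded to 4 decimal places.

0.8319

f(0.594000) = -0.427412, f(0.940000) = 0.217339 (opposite signs)
step 1: m = 0.767000, f(m) = -0.092148 < 0 → root in [0.767000, 0.940000]
step 2: m = 0.853500, f(m) = 0.065545 > 0 → root in [0.767000, 0.853500]
step 3: m = 0.810250, f(m) = -0.012532 < 0 → root in [0.810250, 0.853500]
Midpoint of [0.810250, 0.853500] = 0.831875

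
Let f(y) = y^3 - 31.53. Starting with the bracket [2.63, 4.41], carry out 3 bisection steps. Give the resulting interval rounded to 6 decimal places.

f(2.630000) = -13.338553, f(4.410000) = 54.236121 (opposite signs)
step 1: m = 3.520000, f(m) = 12.084208 > 0 → root in [2.630000, 3.520000]
step 2: m = 3.075000, f(m) = -2.453953 < 0 → root in [3.075000, 3.520000]
step 3: m = 3.297500, f(m) = 4.325387 > 0 → root in [3.075000, 3.297500]

[3.075000, 3.297500]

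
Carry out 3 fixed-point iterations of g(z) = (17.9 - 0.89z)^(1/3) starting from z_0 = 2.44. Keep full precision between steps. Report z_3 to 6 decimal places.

2.502550

z_1 = g(2.440000) = 2.505503
z_2 = g(2.505503) = 2.502403
z_3 = g(2.502403) = 2.502550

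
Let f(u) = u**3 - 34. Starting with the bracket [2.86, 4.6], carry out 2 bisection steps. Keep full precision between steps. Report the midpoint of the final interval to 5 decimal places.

3.07750

f(2.860000) = -10.606344, f(4.600000) = 63.336000 (opposite signs)
step 1: m = 3.730000, f(m) = 17.895117 > 0 → root in [2.860000, 3.730000]
step 2: m = 3.295000, f(m) = 1.773897 > 0 → root in [2.860000, 3.295000]
Midpoint of [2.860000, 3.295000] = 3.077500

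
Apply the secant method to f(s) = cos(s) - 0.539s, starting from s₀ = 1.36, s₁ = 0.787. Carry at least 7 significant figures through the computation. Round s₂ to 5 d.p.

0.98743

f(s_0) = -0.523801, f(s_1) = 0.281780
s_2 = 0.787000 - (0.281780)·(0.787000 - 1.360000)/(0.281780 - (-0.523801)) = 0.987427; f(s_2) = 0.018616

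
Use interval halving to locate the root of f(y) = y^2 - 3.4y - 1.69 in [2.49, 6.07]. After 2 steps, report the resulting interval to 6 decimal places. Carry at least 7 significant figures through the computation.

f(2.490000) = -3.955900, f(6.070000) = 14.516900 (opposite signs)
step 1: m = 4.280000, f(m) = 2.076400 > 0 → root in [2.490000, 4.280000]
step 2: m = 3.385000, f(m) = -1.740775 < 0 → root in [3.385000, 4.280000]

[3.385000, 4.280000]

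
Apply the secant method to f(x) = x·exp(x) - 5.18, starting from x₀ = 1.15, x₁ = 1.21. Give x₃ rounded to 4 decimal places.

f(x_0) = -1.548078, f(x_1) = -1.122284
x_2 = 1.210000 - (-1.122284)·(1.210000 - 1.150000)/(-1.122284 - (-1.548078)) = 1.368144; f(x_2) = 0.194146
x_3 = 1.368144 - (0.194146)·(1.368144 - 1.210000)/(0.194146 - (-1.122284)) = 1.344821; f(x_3) = -0.019247

1.3448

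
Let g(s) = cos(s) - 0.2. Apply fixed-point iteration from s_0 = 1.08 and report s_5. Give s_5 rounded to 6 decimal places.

s_1 = g(1.080000) = 0.271328
s_2 = g(0.271328) = 0.763416
s_3 = g(0.763416) = 0.522479
s_4 = g(0.522479) = 0.666585
s_5 = g(0.666585) = 0.585938

0.585938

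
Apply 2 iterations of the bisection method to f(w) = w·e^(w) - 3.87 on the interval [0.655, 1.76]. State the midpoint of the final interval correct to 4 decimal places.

1.0694

f(0.655000) = -2.609032, f(1.760000) = 6.359890 (opposite signs)
step 1: m = 1.207500, f(m) = 0.169222 > 0 → root in [0.655000, 1.207500]
step 2: m = 0.931250, f(m) = -1.506786 < 0 → root in [0.931250, 1.207500]
Midpoint of [0.931250, 1.207500] = 1.069375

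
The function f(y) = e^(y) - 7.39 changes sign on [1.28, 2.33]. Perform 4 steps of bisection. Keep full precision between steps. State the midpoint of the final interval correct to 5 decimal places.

f(1.280000) = -3.793360, f(2.330000) = 2.887942 (opposite signs)
step 1: m = 1.805000, f(m) = -1.310029 < 0 → root in [1.805000, 2.330000]
step 2: m = 2.067500, f(m) = 0.515036 > 0 → root in [1.805000, 2.067500]
step 3: m = 1.936250, f(m) = -0.457295 < 0 → root in [1.936250, 2.067500]
step 4: m = 2.001875, f(m) = 0.012924 > 0 → root in [1.936250, 2.001875]
Midpoint of [1.936250, 2.001875] = 1.969063

1.96906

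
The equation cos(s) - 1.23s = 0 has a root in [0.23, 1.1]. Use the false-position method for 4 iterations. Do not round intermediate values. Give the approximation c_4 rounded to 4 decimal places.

f(0.230000) = 0.690766, f(1.100000) = -0.899404
step 1: c = 0.607926, f(c) = 0.073085 > 0 → new bracket [0.607926, 1.100000]
step 2: c = 0.644907, f(c) = 0.005920 > 0 → new bracket [0.644907, 1.100000]
step 3: c = 0.647883, f(c) = 0.000467 > 0 → new bracket [0.647883, 1.100000]
step 4: c = 0.648118, f(c) = 0.000037 > 0 → new bracket [0.648118, 1.100000]

0.6481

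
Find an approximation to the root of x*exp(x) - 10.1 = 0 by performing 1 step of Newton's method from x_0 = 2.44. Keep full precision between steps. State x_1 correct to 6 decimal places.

1.986606

f'(x) = (x+1)*exp(x)
x_0 = 2.440000: f = 17.894219, f' = 39.467260 → x_1 = 2.440000 - (17.894219)/(39.467260) = 1.986606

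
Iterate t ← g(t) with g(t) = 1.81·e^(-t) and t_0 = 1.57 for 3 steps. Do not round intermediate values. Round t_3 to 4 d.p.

0.5227

t_1 = g(1.570000) = 0.376562
t_2 = g(0.376562) = 1.242052
t_3 = g(1.242052) = 0.522712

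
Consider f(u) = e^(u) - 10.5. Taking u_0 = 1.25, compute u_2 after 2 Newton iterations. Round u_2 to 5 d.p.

Newton update: u ← u − f(u)/f'(u).
f'(u) = e^(u)
u_0 = 1.250000: f = -7.009657, f' = 3.490343 → u_1 = 1.250000 - (-7.009657)/(3.490343) = 3.258300
u_1 = 3.258300: f = 15.505300, f' = 26.005300 → u_2 = 3.258300 - (15.505300)/(26.005300) = 2.662064

2.66206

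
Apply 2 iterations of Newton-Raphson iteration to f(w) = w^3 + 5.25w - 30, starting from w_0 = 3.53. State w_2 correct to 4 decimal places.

2.5646

f'(w) = 3w^2 + 5.25
w_0 = 3.530000: f = 32.519477, f' = 42.632700 → w_1 = 3.530000 - (32.519477)/(42.632700) = 2.767218
w_1 = 2.767218: f = 5.717840, f' = 28.222478 → w_2 = 2.767218 - (5.717840)/(28.222478) = 2.564619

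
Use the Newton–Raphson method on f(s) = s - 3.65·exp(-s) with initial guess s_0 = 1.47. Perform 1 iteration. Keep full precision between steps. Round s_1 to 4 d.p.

1.1270

Newton update: s ← s − f(s)/f'(s).
f'(s) = 1 + 3.65·exp(-s)
s_0 = 1.470000: f = 0.630772, f' = 1.839228 → s_1 = 1.470000 - (0.630772)/(1.839228) = 1.127045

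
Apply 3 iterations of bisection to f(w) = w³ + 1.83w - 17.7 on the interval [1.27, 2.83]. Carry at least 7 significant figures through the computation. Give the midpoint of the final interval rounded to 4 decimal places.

f(1.270000) = -13.327517, f(2.830000) = 10.144087 (opposite signs)
step 1: m = 2.050000, f(m) = -5.333375 < 0 → root in [2.050000, 2.830000]
step 2: m = 2.440000, f(m) = 1.291984 > 0 → root in [2.050000, 2.440000]
step 3: m = 2.245000, f(m) = -2.276794 < 0 → root in [2.245000, 2.440000]
Midpoint of [2.245000, 2.440000] = 2.342500

2.3425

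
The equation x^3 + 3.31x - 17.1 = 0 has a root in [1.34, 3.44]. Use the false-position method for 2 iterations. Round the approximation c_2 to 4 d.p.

False-position update: c = (a·f(b) − b·f(a))/(f(b) − f(a)); replace the endpoint whose sign matches f(c).
f(1.340000) = -10.258496, f(3.440000) = 34.993984
step 1: c = 1.816059, f(c) = -5.099357 < 0 → new bracket [1.816059, 3.440000]
step 2: c = 2.022603, f(c) = -2.130868 < 0 → new bracket [2.022603, 3.440000]

2.0226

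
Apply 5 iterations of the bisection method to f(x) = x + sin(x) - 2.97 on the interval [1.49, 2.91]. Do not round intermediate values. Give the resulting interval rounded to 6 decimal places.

f(1.490000) = -0.483262, f(2.910000) = 0.169528 (opposite signs)
step 1: m = 2.200000, f(m) = 0.038496 > 0 → root in [1.490000, 2.200000]
step 2: m = 1.845000, f(m) = -0.162359 < 0 → root in [1.845000, 2.200000]
step 3: m = 2.022500, f(m) = -0.047795 < 0 → root in [2.022500, 2.200000]
step 4: m = 2.111250, f(m) = -0.001275 < 0 → root in [2.111250, 2.200000]
step 5: m = 2.155625, f(m) = 0.019432 > 0 → root in [2.111250, 2.155625]

[2.111250, 2.155625]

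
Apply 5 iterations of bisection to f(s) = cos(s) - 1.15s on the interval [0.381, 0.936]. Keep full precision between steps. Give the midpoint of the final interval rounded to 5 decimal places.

f(0.381000) = 0.490143, f(0.936000) = -0.483386 (opposite signs)
step 1: m = 0.658500, f(m) = 0.033636 > 0 → root in [0.658500, 0.936000]
step 2: m = 0.797250, f(m) = -0.218161 < 0 → root in [0.658500, 0.797250]
step 3: m = 0.727875, f(m) = -0.090466 < 0 → root in [0.658500, 0.727875]
step 4: m = 0.693188, f(m) = -0.027952 < 0 → root in [0.658500, 0.693188]
step 5: m = 0.675844, f(m) = 0.002959 > 0 → root in [0.675844, 0.693188]
Midpoint of [0.675844, 0.693188] = 0.684516

0.68452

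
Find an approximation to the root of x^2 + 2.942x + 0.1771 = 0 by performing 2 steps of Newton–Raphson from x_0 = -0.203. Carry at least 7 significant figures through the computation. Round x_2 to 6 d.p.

f'(x) = 2x + 2.942
x_0 = -0.203000: f = -0.378917, f' = 2.536000 → x_1 = -0.203000 - (-0.378917)/(2.536000) = -0.053585
x_1 = -0.053585: f = 0.022325, f' = 2.834830 → x_2 = -0.053585 - (0.022325)/(2.834830) = -0.061460

-0.061460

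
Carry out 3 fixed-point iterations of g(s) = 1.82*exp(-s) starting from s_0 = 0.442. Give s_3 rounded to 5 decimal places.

1.03444

s_1 = g(0.442000) = 1.169804
s_2 = g(1.169804) = 0.564978
s_3 = g(0.564978) = 1.034438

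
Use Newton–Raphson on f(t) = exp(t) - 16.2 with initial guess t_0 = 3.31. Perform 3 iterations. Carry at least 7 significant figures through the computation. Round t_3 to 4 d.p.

f'(t) = exp(t)
t_0 = 3.310000: f = 11.185125, f' = 27.385125 → t_1 = 3.310000 - (11.185125)/(27.385125) = 2.901562
t_1 = 2.901562: f = 2.002556, f' = 18.202556 → t_2 = 2.901562 - (2.002556)/(18.202556) = 2.791547
t_2 = 2.791547: f = 0.106225, f' = 16.306225 → t_3 = 2.791547 - (0.106225)/(16.306225) = 2.785033

2.7850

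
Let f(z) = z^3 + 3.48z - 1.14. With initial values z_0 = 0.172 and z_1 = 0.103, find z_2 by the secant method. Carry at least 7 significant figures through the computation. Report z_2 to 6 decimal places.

0.323601

f(z_0) = -0.536352, f(z_1) = -0.780467
z_2 = 0.103000 - (-0.780467)·(0.103000 - 0.172000)/(-0.780467 - (-0.536352)) = 0.323601; f(z_2) = 0.020019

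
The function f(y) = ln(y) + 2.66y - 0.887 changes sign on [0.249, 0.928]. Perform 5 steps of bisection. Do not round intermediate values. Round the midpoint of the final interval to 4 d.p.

f(0.249000) = -1.614962, f(0.928000) = 1.506756 (opposite signs)
step 1: m = 0.588500, f(m) = 0.148232 > 0 → root in [0.249000, 0.588500]
step 2: m = 0.418750, f(m) = -0.643606 < 0 → root in [0.418750, 0.588500]
step 3: m = 0.503625, f(m) = -0.233281 < 0 → root in [0.503625, 0.588500]
step 4: m = 0.546063, f(m) = -0.039496 < 0 → root in [0.546063, 0.588500]
step 5: m = 0.567281, f(m) = 0.055068 > 0 → root in [0.546063, 0.567281]
Midpoint of [0.546063, 0.567281] = 0.556672

0.5567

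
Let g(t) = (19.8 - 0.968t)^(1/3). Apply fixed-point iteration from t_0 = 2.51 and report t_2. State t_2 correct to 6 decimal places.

t_1 = g(2.510000) = 2.589818
t_2 = g(2.589818) = 2.585973

2.585973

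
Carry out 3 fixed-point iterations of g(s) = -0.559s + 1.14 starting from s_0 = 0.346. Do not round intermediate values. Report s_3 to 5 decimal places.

s_1 = g(0.346000) = 0.946586
s_2 = g(0.946586) = 0.610858
s_3 = g(0.610858) = 0.798530

0.79853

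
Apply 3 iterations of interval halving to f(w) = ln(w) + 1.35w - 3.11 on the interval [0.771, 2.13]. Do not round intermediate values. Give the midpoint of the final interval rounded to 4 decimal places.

1.8752

f(0.771000) = -2.329217, f(2.130000) = 0.521622 (opposite signs)
step 1: m = 1.450500, f(m) = -0.779917 < 0 → root in [1.450500, 2.130000]
step 2: m = 1.790250, f(m) = -0.110807 < 0 → root in [1.790250, 2.130000]
step 3: m = 1.960125, f(m) = 0.209177 > 0 → root in [1.790250, 1.960125]
Midpoint of [1.790250, 1.960125] = 1.875188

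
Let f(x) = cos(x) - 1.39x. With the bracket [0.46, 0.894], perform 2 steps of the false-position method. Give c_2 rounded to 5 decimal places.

False-position update: c = (a·f(b) − b·f(a))/(f(b) − f(a)); replace the endpoint whose sign matches f(c).
f(0.460000) = 0.256652, f(0.894000) = -0.616361
step 1: c = 0.587589, f(c) = 0.015530 > 0 → new bracket [0.587589, 0.894000]
step 2: c = 0.595120, f(c) = 0.000864 > 0 → new bracket [0.595120, 0.894000]

0.59512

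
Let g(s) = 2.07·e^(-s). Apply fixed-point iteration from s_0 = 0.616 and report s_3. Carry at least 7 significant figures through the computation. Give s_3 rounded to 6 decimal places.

s_1 = g(0.616000) = 1.118008
s_2 = g(1.118008) = 0.676746
s_3 = g(0.676746) = 1.052115

1.052115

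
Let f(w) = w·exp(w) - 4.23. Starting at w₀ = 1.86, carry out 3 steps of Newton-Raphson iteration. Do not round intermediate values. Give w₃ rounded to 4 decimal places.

Newton update: w ← w − f(w)/f'(w).
f'(w) = (w + 1)·exp(w)
w_0 = 1.860000: f = 7.718150, f' = 18.371887 → w_1 = 1.860000 - (7.718150)/(18.371887) = 1.439893
w_1 = 1.439893: f = 1.846705, f' = 10.296951 → w_2 = 1.439893 - (1.846705)/(10.296951) = 1.260549
w_2 = 1.260549: f = 0.216404, f' = 7.973760 → w_3 = 1.260549 - (0.216404)/(7.973760) = 1.233409

1.2334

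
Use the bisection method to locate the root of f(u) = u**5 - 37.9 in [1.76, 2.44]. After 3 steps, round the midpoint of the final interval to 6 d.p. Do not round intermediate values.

f(1.760000) = -21.012579, f(2.440000) = 48.586661 (opposite signs)
step 1: m = 2.100000, f(m) = 2.941010 > 0 → root in [1.760000, 2.100000]
step 2: m = 1.930000, f(m) = -11.121482 < 0 → root in [1.930000, 2.100000]
step 3: m = 2.015000, f(m) = -4.681864 < 0 → root in [2.015000, 2.100000]
Midpoint of [2.015000, 2.100000] = 2.057500

2.057500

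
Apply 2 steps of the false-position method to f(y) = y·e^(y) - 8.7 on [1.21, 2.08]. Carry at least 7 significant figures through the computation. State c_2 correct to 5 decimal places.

False-position update: c = (a·f(b) − b·f(a))/(f(b) − f(a)); replace the endpoint whose sign matches f(c).
f(1.210000) = -4.642284, f(2.080000) = 7.949295
step 1: c = 1.530753, f(c) = -1.625387 < 0 → new bracket [1.530753, 2.080000]
step 2: c = 1.623993, f(c) = -0.460990 < 0 → new bracket [1.623993, 2.080000]

1.62399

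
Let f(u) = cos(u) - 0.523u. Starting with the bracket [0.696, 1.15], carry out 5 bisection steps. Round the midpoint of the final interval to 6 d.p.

1.015219

f(0.696000) = 0.403405, f(1.150000) = -0.192963 (opposite signs)
step 1: m = 0.923000, f(m) = 0.120702 > 0 → root in [0.923000, 1.150000]
step 2: m = 1.036500, f(m) = -0.032854 < 0 → root in [0.923000, 1.036500]
step 3: m = 0.979750, f(m) = 0.044821 > 0 → root in [0.979750, 1.036500]
step 4: m = 1.008125, f(m) = 0.006198 > 0 → root in [1.008125, 1.036500]
step 5: m = 1.022312, f(m) = -0.013275 < 0 → root in [1.008125, 1.022312]
Midpoint of [1.008125, 1.022312] = 1.015219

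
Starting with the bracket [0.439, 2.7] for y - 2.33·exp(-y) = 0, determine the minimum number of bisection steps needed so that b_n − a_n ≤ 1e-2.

Initial width b − a = 2.7 − 0.439 = 2.261000.
After n steps the width is (b−a)/2^n; need (b−a)/2^n ≤ 1e-2.
So n ≥ log₂(2.261000/1e-2) = log₂(226.1000) ≈ 7.8208.
Hence n = 8.

8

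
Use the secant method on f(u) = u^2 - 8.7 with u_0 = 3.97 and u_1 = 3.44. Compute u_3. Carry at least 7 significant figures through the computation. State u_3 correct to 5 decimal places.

f(u_0) = 7.060900, f(u_1) = 3.133600
u_2 = 3.440000 - (3.133600)·(3.440000 - 3.970000)/(3.133600 - (7.060900)) = 3.017112; f(u_2) = 0.402965
u_3 = 3.017112 - (0.402965)·(3.017112 - 3.440000)/(0.402965 - (3.133600)) = 2.954706; f(u_3) = 0.030285

2.95471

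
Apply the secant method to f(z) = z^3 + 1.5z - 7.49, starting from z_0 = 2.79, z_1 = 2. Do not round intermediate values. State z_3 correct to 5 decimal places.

f(z_0) = 18.412639, f(z_1) = 3.510000
z_2 = 2.000000 - (3.510000)·(2.000000 - 2.790000)/(3.510000 - (18.412639)) = 1.813932; f(z_2) = 1.199371
z_3 = 1.813932 - (1.199371)·(1.813932 - 2.000000)/(1.199371 - (3.510000)) = 1.717351; f(z_3) = 0.150997

1.71735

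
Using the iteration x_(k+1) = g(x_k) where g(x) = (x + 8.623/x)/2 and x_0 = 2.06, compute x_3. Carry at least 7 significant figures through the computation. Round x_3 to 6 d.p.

x_1 = g(2.060000) = 3.122961
x_2 = g(3.122961) = 2.942061
x_3 = g(2.942061) = 2.936500

2.936500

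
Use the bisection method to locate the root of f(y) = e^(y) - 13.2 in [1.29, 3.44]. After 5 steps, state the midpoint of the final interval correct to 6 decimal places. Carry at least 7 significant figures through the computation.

2.600156

f(1.290000) = -9.567213, f(3.440000) = 17.986958 (opposite signs)
step 1: m = 2.365000, f(m) = -2.555961 < 0 → root in [2.365000, 3.440000]
step 2: m = 2.902500, f(m) = 5.019638 > 0 → root in [2.365000, 2.902500]
step 3: m = 2.633750, f(m) = 0.725894 > 0 → root in [2.365000, 2.633750]
step 4: m = 2.499375, f(m) = -1.025118 < 0 → root in [2.499375, 2.633750]
step 5: m = 2.566562, f(m) = -0.179012 < 0 → root in [2.566562, 2.633750]
Midpoint of [2.566562, 2.633750] = 2.600156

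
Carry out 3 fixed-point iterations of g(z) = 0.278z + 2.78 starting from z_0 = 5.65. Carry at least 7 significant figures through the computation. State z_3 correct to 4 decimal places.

z_1 = g(5.650000) = 4.350700
z_2 = g(4.350700) = 3.989495
z_3 = g(3.989495) = 3.889079

3.8891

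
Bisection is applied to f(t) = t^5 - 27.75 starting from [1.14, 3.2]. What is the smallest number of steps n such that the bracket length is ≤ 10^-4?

15

Initial width b − a = 3.2 − 1.14 = 2.060000.
After n steps the width is (b−a)/2^n; need (b−a)/2^n ≤ 10^-4.
So n ≥ log₂(2.060000/10^-4) = log₂(20600.0000) ≈ 14.3304.
Hence n = 15.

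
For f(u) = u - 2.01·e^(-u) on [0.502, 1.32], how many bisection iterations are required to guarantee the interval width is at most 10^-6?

20

Initial width b − a = 1.32 − 0.502 = 0.818000.
After n steps the width is (b−a)/2^n; need (b−a)/2^n ≤ 10^-6.
So n ≥ log₂(0.818000/10^-6) = log₂(818000.0000) ≈ 19.6417.
Hence n = 20.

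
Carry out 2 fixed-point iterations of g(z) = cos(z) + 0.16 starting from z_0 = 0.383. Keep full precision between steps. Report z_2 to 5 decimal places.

0.62466

z_1 = g(0.383000) = 1.087548
z_2 = g(1.087548) = 0.624658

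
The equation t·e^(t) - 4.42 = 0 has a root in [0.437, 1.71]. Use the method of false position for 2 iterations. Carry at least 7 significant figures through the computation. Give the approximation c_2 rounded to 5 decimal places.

1.17292

f(0.437000) = -3.743499, f(1.710000) = 5.034524
step 1: c = 0.979887, f(c) = -1.809429 < 0 → new bracket [0.979887, 1.710000]
step 2: c = 1.172917, f(c) = -0.629831 < 0 → new bracket [1.172917, 1.710000]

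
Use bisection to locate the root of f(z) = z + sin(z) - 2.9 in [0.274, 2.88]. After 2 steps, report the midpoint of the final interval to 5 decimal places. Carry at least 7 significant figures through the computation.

1.90275

f(0.274000) = -2.355416, f(2.880000) = 0.238619 (opposite signs)
step 1: m = 1.577000, f(m) = -0.323019 < 0 → root in [1.577000, 2.880000]
step 2: m = 2.228500, f(m) = 0.119898 > 0 → root in [1.577000, 2.228500]
Midpoint of [1.577000, 2.228500] = 1.902750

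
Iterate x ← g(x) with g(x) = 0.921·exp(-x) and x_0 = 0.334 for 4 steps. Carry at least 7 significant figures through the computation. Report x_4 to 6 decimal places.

0.519792

x_1 = g(0.334000) = 0.659486
x_2 = g(0.659486) = 0.476265
x_3 = g(0.476265) = 0.572032
x_4 = g(0.572032) = 0.519792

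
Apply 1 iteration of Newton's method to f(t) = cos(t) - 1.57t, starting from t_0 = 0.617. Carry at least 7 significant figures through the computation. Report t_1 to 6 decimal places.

0.545757

f'(t) = -sin(t) - 1.57
t_0 = 0.617000: f = -0.153072, f' = -2.148591 → t_1 = 0.617000 - (-0.153072)/(-2.148591) = 0.545757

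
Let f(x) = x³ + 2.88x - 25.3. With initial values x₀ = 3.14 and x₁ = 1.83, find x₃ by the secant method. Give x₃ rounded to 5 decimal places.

2.65611

Secant update: x_(k+1) = x_k − f(x_k)·(x_k − x_(k-1))/(f(x_k) − f(x_(k-1))).
f(x_0) = 14.702344, f(x_1) = -13.901113
x_2 = 1.830000 - (-13.901113)·(1.830000 - 3.140000)/(-13.901113 - (14.702344)) = 2.466652; f(x_2) = -3.188006
x_3 = 2.466652 - (-3.188006)·(2.466652 - 1.830000)/(-3.188006 - (-13.901113)) = 2.656107; f(x_3) = 1.088178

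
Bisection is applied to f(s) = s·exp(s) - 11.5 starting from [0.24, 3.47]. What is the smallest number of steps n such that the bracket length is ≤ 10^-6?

22

Initial width b − a = 3.47 − 0.24 = 3.230000.
After n steps the width is (b−a)/2^n; need (b−a)/2^n ≤ 10^-6.
So n ≥ log₂(3.230000/10^-6) = log₂(3230000.0000) ≈ 21.6231.
Hence n = 22.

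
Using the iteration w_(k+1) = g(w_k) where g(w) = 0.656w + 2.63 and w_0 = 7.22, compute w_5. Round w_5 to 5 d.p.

7.59368

w_1 = g(7.220000) = 7.366320
w_2 = g(7.366320) = 7.462306
w_3 = g(7.462306) = 7.525273
w_4 = g(7.525273) = 7.566579
w_5 = g(7.566579) = 7.593676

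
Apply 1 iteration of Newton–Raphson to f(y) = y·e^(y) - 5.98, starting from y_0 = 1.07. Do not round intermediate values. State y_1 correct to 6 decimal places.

1.544005

f'(y) = (y + 1)·e^(y)
y_0 = 1.070000: f = -2.860544, f' = 6.034836 → y_1 = 1.070000 - (-2.860544)/(6.034836) = 1.544005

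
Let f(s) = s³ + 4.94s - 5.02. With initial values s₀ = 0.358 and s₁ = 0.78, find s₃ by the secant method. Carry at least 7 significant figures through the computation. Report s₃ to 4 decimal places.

0.8782

f(s_0) = -3.205597, f(s_1) = -0.692248
s_2 = 0.780000 - (-0.692248)·(0.780000 - 0.358000)/(-0.692248 - (-3.205597)) = 0.896231; f(s_2) = 0.127259
s_3 = 0.896231 - (0.127259)·(0.896231 - 0.780000)/(0.127259 - (-0.692248)) = 0.878182; f(s_3) = -0.004527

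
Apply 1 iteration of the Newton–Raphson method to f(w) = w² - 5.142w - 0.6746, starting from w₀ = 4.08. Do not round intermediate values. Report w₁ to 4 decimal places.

f'(w) = 2w - 5.142
w_0 = 4.080000: f = -5.007560, f' = 3.018000 → w_1 = 4.080000 - (-5.007560)/(3.018000) = 5.739231

5.7392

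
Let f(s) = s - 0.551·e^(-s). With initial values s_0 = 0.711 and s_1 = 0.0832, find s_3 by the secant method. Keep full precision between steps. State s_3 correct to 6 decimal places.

f(s_0) = 0.440375, f(s_1) = -0.423812
s_2 = 0.083200 - (-0.423812)·(0.083200 - 0.711000)/(-0.423812 - (0.440375)) = 0.391084; f(s_2) = 0.018430
s_3 = 0.391084 - (0.018430)·(0.391084 - 0.083200)/(0.018430 - (-0.423812)) = 0.378253; f(s_3) = 0.000787

0.378253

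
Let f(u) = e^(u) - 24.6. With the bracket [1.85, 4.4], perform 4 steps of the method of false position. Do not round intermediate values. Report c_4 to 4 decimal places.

f(1.850000) = -18.240180, f(4.400000) = 56.850869
step 1: c = 2.469414, f(c) = -12.784477 < 0 → new bracket [2.469414, 4.400000]
step 2: c = 2.823854, f(c) = -7.758369 < 0 → new bracket [2.823854, 4.400000]
step 3: c = 3.013120, f(c) = -4.249210 < 0 → new bracket [3.013120, 4.400000]
step 4: c = 3.109570, f(c) = -2.188585 < 0 → new bracket [3.109570, 4.400000]

3.1096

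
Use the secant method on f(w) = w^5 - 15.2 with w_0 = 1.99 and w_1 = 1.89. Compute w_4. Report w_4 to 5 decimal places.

1.72366

f(w_0) = 16.007960, f(w_1) = 8.916208
w_2 = 1.890000 - (8.916208)·(1.890000 - 1.990000)/(8.916208 - (16.007960)) = 1.764274; f(w_2) = 1.893446
w_3 = 1.764274 - (1.893446)·(1.764274 - 1.890000)/(1.893446 - (8.916208)) = 1.730376; f(w_3) = 0.313225
w_4 = 1.730376 - (0.313225)·(1.730376 - 1.764274)/(0.313225 - (1.893446)) = 1.723657; f(w_4) = 0.014364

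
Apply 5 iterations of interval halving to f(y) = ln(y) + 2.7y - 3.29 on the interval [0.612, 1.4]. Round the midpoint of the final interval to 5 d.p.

f(0.612000) = -2.128623, f(1.400000) = 0.826472 (opposite signs)
step 1: m = 1.006000, f(m) = -0.567818 < 0 → root in [1.006000, 1.400000]
step 2: m = 1.203000, f(m) = 0.142918 > 0 → root in [1.006000, 1.203000]
step 3: m = 1.104500, f(m) = -0.208457 < 0 → root in [1.104500, 1.203000]
step 4: m = 1.153750, f(m) = -0.031857 < 0 → root in [1.153750, 1.203000]
step 5: m = 1.178375, f(m) = 0.055749 > 0 → root in [1.153750, 1.178375]
Midpoint of [1.153750, 1.178375] = 1.166062

1.16606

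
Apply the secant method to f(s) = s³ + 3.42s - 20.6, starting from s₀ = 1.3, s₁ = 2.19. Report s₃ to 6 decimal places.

f(s_0) = -13.957000, f(s_1) = -2.606741
s_2 = 2.190000 - (-2.606741)·(2.190000 - 1.300000)/(-2.606741 - (-13.957000)) = 2.394401; f(s_2) = 1.316318
s_3 = 2.394401 - (1.316318)·(2.394401 - 2.190000)/(1.316318 - (-2.606741)) = 2.325817; f(s_3) = -0.064367

2.325817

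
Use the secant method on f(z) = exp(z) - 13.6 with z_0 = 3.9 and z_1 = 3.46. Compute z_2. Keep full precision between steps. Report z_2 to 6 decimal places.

3.004199

Secant update: z_(k+1) = z_k − f(z_k)·(z_k − z_(k-1))/(f(z_k) − f(z_(k-1))).
f(z_0) = 35.802449, f(z_1) = 18.216977
z_2 = 3.460000 - (18.216977)·(3.460000 - 3.900000)/(18.216977 - (35.802449)) = 3.004199; f(z_2) = 6.570061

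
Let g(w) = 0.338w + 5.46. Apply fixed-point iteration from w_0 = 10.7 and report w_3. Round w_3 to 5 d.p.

8.34243

w_1 = g(10.700000) = 9.076600
w_2 = g(9.076600) = 8.527891
w_3 = g(8.527891) = 8.342427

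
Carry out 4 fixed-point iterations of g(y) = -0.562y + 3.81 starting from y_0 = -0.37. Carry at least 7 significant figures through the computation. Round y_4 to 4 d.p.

2.1589

y_1 = g(-0.370000) = 4.017940
y_2 = g(4.017940) = 1.551918
y_3 = g(1.551918) = 2.937822
y_4 = g(2.937822) = 2.158944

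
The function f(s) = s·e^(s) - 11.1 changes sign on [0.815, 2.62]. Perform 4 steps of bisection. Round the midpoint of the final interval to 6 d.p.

f(0.815000) = -9.258772, f(2.620000) = 24.887596 (opposite signs)
step 1: m = 1.717500, f(m) = -1.532521 < 0 → root in [1.717500, 2.620000]
step 2: m = 2.168750, f(m) = 7.870800 > 0 → root in [1.717500, 2.168750]
step 3: m = 1.943125, f(m) = 2.464044 > 0 → root in [1.717500, 1.943125]
step 4: m = 1.830313, f(m) = 0.313527 > 0 → root in [1.717500, 1.830313]
Midpoint of [1.717500, 1.830313] = 1.773906

1.773906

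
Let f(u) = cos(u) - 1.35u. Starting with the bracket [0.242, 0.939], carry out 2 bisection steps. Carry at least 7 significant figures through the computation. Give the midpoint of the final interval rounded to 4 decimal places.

f(0.242000) = 0.644161, f(0.939000) = -0.677055 (opposite signs)
step 1: m = 0.590500, f(m) = 0.033487 > 0 → root in [0.590500, 0.939000]
step 2: m = 0.764750, f(m) = -0.310857 < 0 → root in [0.590500, 0.764750]
Midpoint of [0.590500, 0.764750] = 0.677625

0.6776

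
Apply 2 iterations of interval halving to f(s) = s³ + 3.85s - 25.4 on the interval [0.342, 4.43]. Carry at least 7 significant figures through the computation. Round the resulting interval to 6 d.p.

[2.386000, 3.408000]

f(0.342000) = -24.043298, f(4.430000) = 78.593807 (opposite signs)
step 1: m = 2.386000, f(m) = -2.630412 < 0 → root in [2.386000, 4.430000]
step 2: m = 3.408000, f(m) = 27.302893 > 0 → root in [2.386000, 3.408000]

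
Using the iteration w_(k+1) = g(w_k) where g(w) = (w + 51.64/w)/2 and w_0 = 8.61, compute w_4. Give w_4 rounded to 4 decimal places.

w_1 = g(8.610000) = 7.303839
w_2 = g(7.303839) = 7.187047
w_3 = g(7.187047) = 7.186098
w_4 = g(7.186098) = 7.186098

7.1861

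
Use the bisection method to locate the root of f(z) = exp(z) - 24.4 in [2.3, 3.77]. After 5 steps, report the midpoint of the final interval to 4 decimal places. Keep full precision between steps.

f(2.300000) = -14.425818, f(3.770000) = 18.980065 (opposite signs)
step 1: m = 3.035000, f(m) = -3.599022 < 0 → root in [3.035000, 3.770000]
step 2: m = 3.402500, f(m) = 5.639104 > 0 → root in [3.035000, 3.402500]
step 3: m = 3.218750, f(m) = 0.596855 > 0 → root in [3.035000, 3.218750]
step 4: m = 3.126875, f(m) = -1.597390 < 0 → root in [3.126875, 3.218750]
step 5: m = 3.172813, f(m) = -0.525463 < 0 → root in [3.172813, 3.218750]
Midpoint of [3.172813, 3.218750] = 3.195781

3.1958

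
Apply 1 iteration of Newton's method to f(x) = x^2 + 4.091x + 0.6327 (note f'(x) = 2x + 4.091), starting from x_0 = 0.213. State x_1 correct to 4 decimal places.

Newton update: x ← x − f(x)/f'(x).
x_0 = 0.213000: f = 1.549452, f' = 4.517000 → x_1 = 0.213000 - (1.549452)/(4.517000) = -0.130027

-0.1300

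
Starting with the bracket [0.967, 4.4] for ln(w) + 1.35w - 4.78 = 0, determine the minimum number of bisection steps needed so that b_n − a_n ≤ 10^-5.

19

Initial width b − a = 4.4 − 0.967 = 3.433000.
After n steps the width is (b−a)/2^n; need (b−a)/2^n ≤ 10^-5.
So n ≥ log₂(3.433000/10^-5) = log₂(343300.0000) ≈ 18.3891.
Hence n = 19.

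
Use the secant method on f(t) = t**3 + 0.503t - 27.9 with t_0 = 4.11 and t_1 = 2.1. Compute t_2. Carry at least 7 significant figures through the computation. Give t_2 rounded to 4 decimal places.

2.6777

f(t_0) = 43.593861, f(t_1) = -17.582700
t_2 = 2.100000 - (-17.582700)·(2.100000 - 4.110000)/(-17.582700 - (43.593861)) = 2.677692; f(t_2) = -7.353971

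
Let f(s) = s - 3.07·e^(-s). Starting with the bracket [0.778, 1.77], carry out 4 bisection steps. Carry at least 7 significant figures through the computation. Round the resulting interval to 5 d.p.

[1.02600, 1.08800]

f(0.778000) = -0.632124, f(1.770000) = 1.247078 (opposite signs)
step 1: m = 1.274000, f(m) = 0.415289 > 0 → root in [0.778000, 1.274000]
step 2: m = 1.026000, f(m) = -0.074404 < 0 → root in [1.026000, 1.274000]
step 3: m = 1.150000, f(m) = 0.177925 > 0 → root in [1.026000, 1.150000]
step 4: m = 1.088000, f(m) = 0.053749 > 0 → root in [1.026000, 1.088000]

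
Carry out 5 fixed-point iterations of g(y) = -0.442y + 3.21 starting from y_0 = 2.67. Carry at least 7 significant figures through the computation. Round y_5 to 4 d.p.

2.2186

y_1 = g(2.670000) = 2.029860
y_2 = g(2.029860) = 2.312802
y_3 = g(2.312802) = 2.187742
y_4 = g(2.187742) = 2.243018
y_5 = g(2.243018) = 2.218586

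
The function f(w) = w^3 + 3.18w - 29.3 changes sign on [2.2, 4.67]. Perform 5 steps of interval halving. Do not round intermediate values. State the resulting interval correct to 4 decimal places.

f(2.200000) = -11.656000, f(4.670000) = 87.398163 (opposite signs)
step 1: m = 3.435000, f(m) = 22.153638 > 0 → root in [2.200000, 3.435000]
step 2: m = 2.817500, f(m) = 2.025828 > 0 → root in [2.200000, 2.817500]
step 3: m = 2.508750, f(m) = -5.532538 < 0 → root in [2.508750, 2.817500]
step 4: m = 2.663125, f(m) = -1.943755 < 0 → root in [2.663125, 2.817500]
step 5: m = 2.740312, f(m) = -0.007943 < 0 → root in [2.740312, 2.817500]

[2.7403, 2.8175]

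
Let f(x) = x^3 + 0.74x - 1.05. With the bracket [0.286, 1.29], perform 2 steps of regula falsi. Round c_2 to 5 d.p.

0.69849

False-position update: c = (a·f(b) − b·f(a))/(f(b) − f(a)); replace the endpoint whose sign matches f(c).
f(0.286000) = -0.814966, f(1.290000) = 2.051289
step 1: c = 0.571469, f(c) = -0.440485 < 0 → new bracket [0.571469, 1.290000]
step 2: c = 0.698488, f(c) = -0.192338 < 0 → new bracket [0.698488, 1.290000]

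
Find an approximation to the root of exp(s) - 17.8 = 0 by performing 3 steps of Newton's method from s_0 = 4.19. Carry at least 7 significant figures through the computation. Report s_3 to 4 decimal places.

f'(s) = exp(s)
s_0 = 4.190000: f = 48.222791, f' = 66.022791 → s_1 = 4.190000 - (48.222791)/(66.022791) = 3.459604
s_1 = 3.459604: f = 14.004375, f' = 31.804375 → s_2 = 3.459604 - (14.004375)/(31.804375) = 3.019275
s_2 = 3.019275: f = 2.676447, f' = 20.476447 → s_3 = 3.019275 - (2.676447)/(20.476447) = 2.888567

2.8886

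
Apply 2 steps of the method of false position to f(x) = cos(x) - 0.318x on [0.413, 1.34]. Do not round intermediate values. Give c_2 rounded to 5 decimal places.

f(0.413000) = 0.784587, f(1.340000) = -0.197367
step 1: c = 1.153678, f(c) = 0.038258 > 0 → new bracket [1.153678, 1.340000]
step 2: c = 1.183931, f(c) = 0.000798 > 0 → new bracket [1.183931, 1.340000]

1.18393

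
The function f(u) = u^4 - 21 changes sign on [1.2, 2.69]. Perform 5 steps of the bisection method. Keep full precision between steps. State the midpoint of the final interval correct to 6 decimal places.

2.154531

f(1.200000) = -18.926400, f(2.690000) = 31.361143 (opposite signs)
step 1: m = 1.945000, f(m) = -6.688722 < 0 → root in [1.945000, 2.690000]
step 2: m = 2.317500, f(m) = 7.845560 > 0 → root in [1.945000, 2.317500]
step 3: m = 2.131250, f(m) = -0.368178 < 0 → root in [2.131250, 2.317500]
step 4: m = 2.224375, f(m) = 3.481162 > 0 → root in [2.131250, 2.224375]
step 5: m = 2.177812, f(m) = 1.494790 > 0 → root in [2.131250, 2.177812]
Midpoint of [2.131250, 2.177812] = 2.154531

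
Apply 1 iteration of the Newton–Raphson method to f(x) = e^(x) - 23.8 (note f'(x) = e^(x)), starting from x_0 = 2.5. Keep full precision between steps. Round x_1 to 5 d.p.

3.45362

x_0 = 2.500000: f = -11.617506, f' = 12.182494 → x_1 = 2.500000 - (-11.617506)/(12.182494) = 3.453623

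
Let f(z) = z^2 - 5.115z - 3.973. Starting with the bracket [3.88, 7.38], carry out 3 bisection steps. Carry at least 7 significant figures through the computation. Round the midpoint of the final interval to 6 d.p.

5.848750

f(3.880000) = -8.764800, f(7.380000) = 12.742700 (opposite signs)
step 1: m = 5.630000, f(m) = -1.073550 < 0 → root in [5.630000, 7.380000]
step 2: m = 6.505000, f(m) = 5.068950 > 0 → root in [5.630000, 6.505000]
step 3: m = 6.067500, f(m) = 1.806294 > 0 → root in [5.630000, 6.067500]
Midpoint of [5.630000, 6.067500] = 5.848750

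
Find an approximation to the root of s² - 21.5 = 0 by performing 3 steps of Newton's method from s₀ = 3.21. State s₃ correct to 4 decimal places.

f'(s) = 2s
s_0 = 3.210000: f = -11.195900, f' = 6.420000 → s_1 = 3.210000 - (-11.195900)/(6.420000) = 4.953910
s_1 = 4.953910: f = 3.041221, f' = 9.907819 → s_2 = 4.953910 - (3.041221)/(9.907819) = 4.646958
s_2 = 4.646958: f = 0.094219, f' = 9.293916 → s_3 = 4.646958 - (0.094219)/(9.293916) = 4.636820

4.6368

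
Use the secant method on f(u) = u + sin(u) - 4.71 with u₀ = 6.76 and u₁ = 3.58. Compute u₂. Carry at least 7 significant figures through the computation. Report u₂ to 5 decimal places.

f(u_0) = 2.508951, f(u_1) = -1.554498
u_2 = 3.580000 - (-1.554498)·(3.580000 - 6.760000)/(-1.554498 - (2.508951)) = 4.796529; f(u_2) = -0.909933

4.79653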